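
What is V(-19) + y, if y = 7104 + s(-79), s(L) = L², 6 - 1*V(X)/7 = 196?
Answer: 12015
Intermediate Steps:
V(X) = -1330 (V(X) = 42 - 7*196 = 42 - 1372 = -1330)
y = 13345 (y = 7104 + (-79)² = 7104 + 6241 = 13345)
V(-19) + y = -1330 + 13345 = 12015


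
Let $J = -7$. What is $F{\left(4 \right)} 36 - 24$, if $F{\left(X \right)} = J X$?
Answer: $-1032$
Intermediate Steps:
$F{\left(X \right)} = - 7 X$
$F{\left(4 \right)} 36 - 24 = \left(-7\right) 4 \cdot 36 - 24 = \left(-28\right) 36 - 24 = -1008 - 24 = -1032$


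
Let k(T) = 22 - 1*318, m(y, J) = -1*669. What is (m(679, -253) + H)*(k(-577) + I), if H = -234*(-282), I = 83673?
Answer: 5446102263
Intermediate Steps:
m(y, J) = -669
k(T) = -296 (k(T) = 22 - 318 = -296)
H = 65988
(m(679, -253) + H)*(k(-577) + I) = (-669 + 65988)*(-296 + 83673) = 65319*83377 = 5446102263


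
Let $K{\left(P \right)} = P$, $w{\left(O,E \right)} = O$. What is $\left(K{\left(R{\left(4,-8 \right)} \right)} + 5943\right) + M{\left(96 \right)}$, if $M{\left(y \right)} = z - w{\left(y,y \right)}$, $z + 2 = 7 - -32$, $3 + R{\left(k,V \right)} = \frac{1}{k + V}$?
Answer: $\frac{23523}{4} \approx 5880.8$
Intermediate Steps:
$R{\left(k,V \right)} = -3 + \frac{1}{V + k}$ ($R{\left(k,V \right)} = -3 + \frac{1}{k + V} = -3 + \frac{1}{V + k}$)
$z = 37$ ($z = -2 + \left(7 - -32\right) = -2 + \left(7 + 32\right) = -2 + 39 = 37$)
$M{\left(y \right)} = 37 - y$
$\left(K{\left(R{\left(4,-8 \right)} \right)} + 5943\right) + M{\left(96 \right)} = \left(\frac{1 - -24 - 12}{-8 + 4} + 5943\right) + \left(37 - 96\right) = \left(\frac{1 + 24 - 12}{-4} + 5943\right) + \left(37 - 96\right) = \left(\left(- \frac{1}{4}\right) 13 + 5943\right) - 59 = \left(- \frac{13}{4} + 5943\right) - 59 = \frac{23759}{4} - 59 = \frac{23523}{4}$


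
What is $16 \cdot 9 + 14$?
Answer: $158$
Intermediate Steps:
$16 \cdot 9 + 14 = 144 + 14 = 158$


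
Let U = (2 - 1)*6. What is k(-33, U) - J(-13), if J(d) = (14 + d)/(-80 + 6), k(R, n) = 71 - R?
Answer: 7697/74 ≈ 104.01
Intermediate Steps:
U = 6 (U = 1*6 = 6)
J(d) = -7/37 - d/74 (J(d) = (14 + d)/(-74) = (14 + d)*(-1/74) = -7/37 - d/74)
k(-33, U) - J(-13) = (71 - 1*(-33)) - (-7/37 - 1/74*(-13)) = (71 + 33) - (-7/37 + 13/74) = 104 - 1*(-1/74) = 104 + 1/74 = 7697/74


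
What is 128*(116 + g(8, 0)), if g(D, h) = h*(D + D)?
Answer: 14848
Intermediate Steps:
g(D, h) = 2*D*h (g(D, h) = h*(2*D) = 2*D*h)
128*(116 + g(8, 0)) = 128*(116 + 2*8*0) = 128*(116 + 0) = 128*116 = 14848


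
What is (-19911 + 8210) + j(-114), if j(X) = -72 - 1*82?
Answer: -11855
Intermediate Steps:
j(X) = -154 (j(X) = -72 - 82 = -154)
(-19911 + 8210) + j(-114) = (-19911 + 8210) - 154 = -11701 - 154 = -11855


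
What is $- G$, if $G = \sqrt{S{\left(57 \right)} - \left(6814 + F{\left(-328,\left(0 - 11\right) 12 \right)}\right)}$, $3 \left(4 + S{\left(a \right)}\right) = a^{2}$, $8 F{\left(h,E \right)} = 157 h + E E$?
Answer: $- 6 i \sqrt{41} \approx - 38.419 i$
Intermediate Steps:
$F{\left(h,E \right)} = \frac{E^{2}}{8} + \frac{157 h}{8}$ ($F{\left(h,E \right)} = \frac{157 h + E E}{8} = \frac{157 h + E^{2}}{8} = \frac{E^{2} + 157 h}{8} = \frac{E^{2}}{8} + \frac{157 h}{8}$)
$S{\left(a \right)} = -4 + \frac{a^{2}}{3}$
$G = 6 i \sqrt{41}$ ($G = \sqrt{\left(-4 + \frac{57^{2}}{3}\right) - \left(6814 - 6437 + \frac{144 \left(0 - 11\right)^{2}}{8}\right)} = \sqrt{\left(-4 + \frac{1}{3} \cdot 3249\right) - \left(377 + 2178\right)} = \sqrt{\left(-4 + 1083\right) - \left(377 + 2178\right)} = \sqrt{1079 - \left(377 + 2178\right)} = \sqrt{1079 - 2555} = \sqrt{-1476} = 6 i \sqrt{41} \approx 38.419 i$)
$- G = - 6 i \sqrt{41}$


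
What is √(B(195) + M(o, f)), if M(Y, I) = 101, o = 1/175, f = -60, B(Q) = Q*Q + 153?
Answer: √38279 ≈ 195.65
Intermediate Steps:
B(Q) = 153 + Q² (B(Q) = Q² + 153 = 153 + Q²)
o = 1/175 ≈ 0.0057143
√(B(195) + M(o, f)) = √((153 + 195²) + 101) = √((153 + 38025) + 101) = √(38178 + 101) = √38279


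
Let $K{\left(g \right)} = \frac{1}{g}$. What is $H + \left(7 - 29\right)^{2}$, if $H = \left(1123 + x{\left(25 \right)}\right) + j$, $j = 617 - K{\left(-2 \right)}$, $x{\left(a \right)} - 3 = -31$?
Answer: $\frac{4393}{2} \approx 2196.5$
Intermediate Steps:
$x{\left(a \right)} = -28$ ($x{\left(a \right)} = 3 - 31 = -28$)
$j = \frac{1235}{2}$ ($j = 617 - \frac{1}{-2} = 617 - - \frac{1}{2} = 617 + \frac{1}{2} = \frac{1235}{2} \approx 617.5$)
$H = \frac{3425}{2}$ ($H = \left(1123 - 28\right) + \frac{1235}{2} = 1095 + \frac{1235}{2} = \frac{3425}{2} \approx 1712.5$)
$H + \left(7 - 29\right)^{2} = \frac{3425}{2} + \left(7 - 29\right)^{2} = \frac{3425}{2} + \left(-22\right)^{2} = \frac{3425}{2} + 484 = \frac{4393}{2}$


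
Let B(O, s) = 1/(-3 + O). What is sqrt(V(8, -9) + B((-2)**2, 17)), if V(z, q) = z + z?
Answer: sqrt(17) ≈ 4.1231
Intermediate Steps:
V(z, q) = 2*z
sqrt(V(8, -9) + B((-2)**2, 17)) = sqrt(2*8 + 1/(-3 + (-2)**2)) = sqrt(16 + 1/(-3 + 4)) = sqrt(16 + 1/1) = sqrt(16 + 1) = sqrt(17)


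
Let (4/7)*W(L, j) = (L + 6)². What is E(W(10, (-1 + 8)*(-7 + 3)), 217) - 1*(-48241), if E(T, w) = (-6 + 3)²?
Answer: 48250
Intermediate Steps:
W(L, j) = 7*(6 + L)²/4 (W(L, j) = 7*(L + 6)²/4 = 7*(6 + L)²/4)
E(T, w) = 9 (E(T, w) = (-3)² = 9)
E(W(10, (-1 + 8)*(-7 + 3)), 217) - 1*(-48241) = 9 - 1*(-48241) = 9 + 48241 = 48250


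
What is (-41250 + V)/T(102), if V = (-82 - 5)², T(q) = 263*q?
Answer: -11227/8942 ≈ -1.2555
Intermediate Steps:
V = 7569 (V = (-87)² = 7569)
(-41250 + V)/T(102) = (-41250 + 7569)/((263*102)) = -33681/26826 = -33681*1/26826 = -11227/8942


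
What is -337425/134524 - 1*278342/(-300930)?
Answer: -32048813021/20241153660 ≈ -1.5833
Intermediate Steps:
-337425/134524 - 1*278342/(-300930) = -337425*1/134524 - 278342*(-1/300930) = -337425/134524 + 139171/150465 = -32048813021/20241153660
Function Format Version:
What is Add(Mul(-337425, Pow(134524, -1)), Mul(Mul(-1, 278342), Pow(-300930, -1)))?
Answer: Rational(-32048813021, 20241153660) ≈ -1.5833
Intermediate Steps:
Add(Mul(-337425, Pow(134524, -1)), Mul(Mul(-1, 278342), Pow(-300930, -1))) = Add(Mul(-337425, Rational(1, 134524)), Mul(-278342, Rational(-1, 300930))) = Add(Rational(-337425, 134524), Rational(139171, 150465)) = Rational(-32048813021, 20241153660)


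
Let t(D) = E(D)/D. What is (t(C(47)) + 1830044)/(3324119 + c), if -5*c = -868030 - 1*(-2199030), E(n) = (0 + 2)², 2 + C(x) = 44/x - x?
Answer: 4134069208/6907839021 ≈ 0.59846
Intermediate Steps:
C(x) = -2 - x + 44/x (C(x) = -2 + (44/x - x) = -2 + (-x + 44/x) = -2 - x + 44/x)
E(n) = 4 (E(n) = 2² = 4)
c = -266200 (c = -(-868030 - 1*(-2199030))/5 = -(-868030 + 2199030)/5 = -⅕*1331000 = -266200)
t(D) = 4/D
(t(C(47)) + 1830044)/(3324119 + c) = (4/(-2 - 1*47 + 44/47) + 1830044)/(3324119 - 266200) = (4/(-2 - 47 + 44*(1/47)) + 1830044)/3057919 = (4/(-2 - 47 + 44/47) + 1830044)*(1/3057919) = (4/(-2259/47) + 1830044)*(1/3057919) = (4*(-47/2259) + 1830044)*(1/3057919) = (-188/2259 + 1830044)*(1/3057919) = (4134069208/2259)*(1/3057919) = 4134069208/6907839021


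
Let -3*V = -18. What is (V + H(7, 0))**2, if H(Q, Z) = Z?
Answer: 36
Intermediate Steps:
V = 6 (V = -1/3*(-18) = 6)
(V + H(7, 0))**2 = (6 + 0)**2 = 6**2 = 36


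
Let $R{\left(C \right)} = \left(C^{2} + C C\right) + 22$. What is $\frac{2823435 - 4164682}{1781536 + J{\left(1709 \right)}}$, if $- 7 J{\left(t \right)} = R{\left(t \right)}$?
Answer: $- \frac{9388729}{6629368} \approx -1.4162$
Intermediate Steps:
$R{\left(C \right)} = 22 + 2 C^{2}$ ($R{\left(C \right)} = \left(C^{2} + C^{2}\right) + 22 = 2 C^{2} + 22 = 22 + 2 C^{2}$)
$J{\left(t \right)} = - \frac{22}{7} - \frac{2 t^{2}}{7}$ ($J{\left(t \right)} = - \frac{22 + 2 t^{2}}{7} = - \frac{22}{7} - \frac{2 t^{2}}{7}$)
$\frac{2823435 - 4164682}{1781536 + J{\left(1709 \right)}} = \frac{2823435 - 4164682}{1781536 - \left(\frac{22}{7} + \frac{2 \cdot 1709^{2}}{7}\right)} = - \frac{1341247}{1781536 - \frac{5841384}{7}} = - \frac{1341247}{\frac{6629368}{7}} = \left(-1341247\right) \frac{7}{6629368} = - \frac{9388729}{6629368}$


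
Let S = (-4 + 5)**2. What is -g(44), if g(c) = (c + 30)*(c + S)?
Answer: -3330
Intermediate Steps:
S = 1 (S = 1**2 = 1)
g(c) = (1 + c)*(30 + c) (g(c) = (c + 30)*(c + 1) = (30 + c)*(1 + c) = (1 + c)*(30 + c))
-g(44) = -(30 + 44**2 + 31*44) = -(30 + 1936 + 1364) = -1*3330 = -3330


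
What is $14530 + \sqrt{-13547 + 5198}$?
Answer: $14530 + 11 i \sqrt{69} \approx 14530.0 + 91.373 i$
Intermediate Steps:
$14530 + \sqrt{-13547 + 5198} = 14530 + \sqrt{-8349} = 14530 + 11 i \sqrt{69}$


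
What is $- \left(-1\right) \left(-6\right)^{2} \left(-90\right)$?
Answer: $-3240$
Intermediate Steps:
$- \left(-1\right) \left(-6\right)^{2} \left(-90\right) = - \left(-1\right) 36 \left(-90\right) = \left(-1\right) \left(-36\right) \left(-90\right) = 36 \left(-90\right) = -3240$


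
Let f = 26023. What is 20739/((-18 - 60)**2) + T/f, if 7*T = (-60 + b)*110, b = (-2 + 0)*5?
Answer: 177666199/52774644 ≈ 3.3665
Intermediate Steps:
b = -10 (b = -2*5 = -10)
T = -1100 (T = ((-60 - 10)*110)/7 = (-70*110)/7 = (1/7)*(-7700) = -1100)
20739/((-18 - 60)**2) + T/f = 20739/((-18 - 60)**2) - 1100/26023 = 20739/((-78)**2) - 1100*1/26023 = 20739/6084 - 1100/26023 = 20739*(1/6084) - 1100/26023 = 6913/2028 - 1100/26023 = 177666199/52774644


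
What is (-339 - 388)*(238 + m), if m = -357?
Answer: 86513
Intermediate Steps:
(-339 - 388)*(238 + m) = (-339 - 388)*(238 - 357) = -727*(-119) = 86513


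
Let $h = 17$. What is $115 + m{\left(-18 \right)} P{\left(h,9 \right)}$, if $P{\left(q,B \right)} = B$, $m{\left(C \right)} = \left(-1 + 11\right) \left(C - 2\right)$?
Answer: $-1685$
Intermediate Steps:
$m{\left(C \right)} = -20 + 10 C$ ($m{\left(C \right)} = 10 \left(-2 + C\right) = -20 + 10 C$)
$115 + m{\left(-18 \right)} P{\left(h,9 \right)} = 115 + \left(-20 + 10 \left(-18\right)\right) 9 = 115 + \left(-20 - 180\right) 9 = 115 - 1800 = -1685$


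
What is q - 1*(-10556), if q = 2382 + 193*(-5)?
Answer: 11973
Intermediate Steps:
q = 1417 (q = 2382 - 965 = 1417)
q - 1*(-10556) = 1417 - 1*(-10556) = 1417 + 10556 = 11973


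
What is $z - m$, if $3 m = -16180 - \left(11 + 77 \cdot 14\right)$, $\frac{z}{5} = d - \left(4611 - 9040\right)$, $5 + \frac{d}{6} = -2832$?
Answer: $- \frac{171626}{3} \approx -57209.0$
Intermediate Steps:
$d = -17022$ ($d = -30 + 6 \left(-2832\right) = -30 - 16992 = -17022$)
$z = -62965$ ($z = 5 \left(-17022 - \left(4611 - 9040\right)\right) = 5 \left(-17022 - -4429\right) = 5 \left(-17022 + 4429\right) = 5 \left(-12593\right) = -62965$)
$m = - \frac{17269}{3}$ ($m = \frac{-16180 - \left(11 + 77 \cdot 14\right)}{3} = \frac{-16180 - \left(11 + 1078\right)}{3} = \frac{-16180 - 1089}{3} = \frac{1}{3} \left(-17269\right) = - \frac{17269}{3} \approx -5756.3$)
$z - m = -62965 - - \frac{17269}{3} = -62965 + \frac{17269}{3} = - \frac{171626}{3}$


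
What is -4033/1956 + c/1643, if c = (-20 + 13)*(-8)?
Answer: -6516683/3213708 ≈ -2.0278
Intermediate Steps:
c = 56 (c = -7*(-8) = 56)
-4033/1956 + c/1643 = -4033/1956 + 56/1643 = -6516683/3213708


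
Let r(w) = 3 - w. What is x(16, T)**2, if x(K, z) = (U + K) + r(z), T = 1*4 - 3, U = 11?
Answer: 841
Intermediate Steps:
T = 1 (T = 4 - 3 = 1)
x(K, z) = 14 + K - z (x(K, z) = (11 + K) + (3 - z) = 14 + K - z)
x(16, T)**2 = (14 + 16 - 1*1)**2 = (14 + 16 - 1)**2 = 29**2 = 841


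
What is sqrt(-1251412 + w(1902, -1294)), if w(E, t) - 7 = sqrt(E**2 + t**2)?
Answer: sqrt(-1251405 + 2*sqrt(1323010)) ≈ 1117.6*I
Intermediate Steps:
w(E, t) = 7 + sqrt(E**2 + t**2)
sqrt(-1251412 + w(1902, -1294)) = sqrt(-1251412 + (7 + sqrt(1902**2 + (-1294)**2))) = sqrt(-1251412 + (7 + sqrt(3617604 + 1674436))) = sqrt(-1251412 + (7 + sqrt(5292040))) = sqrt(-1251412 + (7 + 2*sqrt(1323010))) = sqrt(-1251405 + 2*sqrt(1323010))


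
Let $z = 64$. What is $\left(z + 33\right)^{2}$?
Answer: $9409$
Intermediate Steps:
$\left(z + 33\right)^{2} = \left(64 + 33\right)^{2} = 97^{2} = 9409$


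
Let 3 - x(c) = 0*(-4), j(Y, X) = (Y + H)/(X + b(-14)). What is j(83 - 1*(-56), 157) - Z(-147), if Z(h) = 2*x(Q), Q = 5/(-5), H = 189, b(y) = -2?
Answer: -602/155 ≈ -3.8839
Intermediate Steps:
j(Y, X) = (189 + Y)/(-2 + X) (j(Y, X) = (Y + 189)/(X - 2) = (189 + Y)/(-2 + X))
Q = -1 (Q = 5*(-⅕) = -1)
x(c) = 3 (x(c) = 3 - 0*(-4) = 3 - 1*0 = 3 + 0 = 3)
Z(h) = 6 (Z(h) = 2*3 = 6)
j(83 - 1*(-56), 157) - Z(-147) = (189 + (83 - 1*(-56)))/(-2 + 157) - 1*6 = (189 + (83 + 56))/155 - 6 = (189 + 139)/155 - 6 = (1/155)*328 - 6 = 328/155 - 6 = -602/155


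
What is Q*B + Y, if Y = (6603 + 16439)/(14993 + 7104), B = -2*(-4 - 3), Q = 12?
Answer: 3735338/22097 ≈ 169.04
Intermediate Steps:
B = 14 (B = -2*(-7) = 14)
Y = 23042/22097 ≈ 1.0428
Q*B + Y = 12*14 + 23042/22097 = 168 + 23042/22097 = 3735338/22097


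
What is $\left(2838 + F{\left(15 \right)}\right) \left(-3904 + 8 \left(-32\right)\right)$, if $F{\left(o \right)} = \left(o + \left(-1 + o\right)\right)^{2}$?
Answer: $-15304640$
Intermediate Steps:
$F{\left(o \right)} = \left(-1 + 2 o\right)^{2}$
$\left(2838 + F{\left(15 \right)}\right) \left(-3904 + 8 \left(-32\right)\right) = \left(2838 + \left(-1 + 2 \cdot 15\right)^{2}\right) \left(-3904 + 8 \left(-32\right)\right) = \left(2838 + \left(-1 + 30\right)^{2}\right) \left(-3904 - 256\right) = \left(2838 + 29^{2}\right) \left(-4160\right) = \left(2838 + 841\right) \left(-4160\right) = 3679 \left(-4160\right) = -15304640$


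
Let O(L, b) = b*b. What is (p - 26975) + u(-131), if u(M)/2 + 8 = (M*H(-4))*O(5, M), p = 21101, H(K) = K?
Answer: 17978838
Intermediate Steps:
O(L, b) = b²
u(M) = -16 - 8*M³ (u(M) = -16 + 2*((M*(-4))*M²) = -16 + 2*((-4*M)*M²) = -16 + 2*(-4*M³) = -16 - 8*M³)
(p - 26975) + u(-131) = (21101 - 26975) + (-16 - 8*(-131)³) = -5874 + (-16 - 8*(-2248091)) = -5874 + (-16 + 17984728) = -5874 + 17984712 = 17978838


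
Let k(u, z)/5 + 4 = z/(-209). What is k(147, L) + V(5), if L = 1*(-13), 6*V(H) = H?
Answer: -23645/1254 ≈ -18.856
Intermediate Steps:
V(H) = H/6
L = -13
k(u, z) = -20 - 5*z/209 (k(u, z) = -20 + 5*(z/(-209)) = -20 + 5*(z*(-1/209)) = -20 + 5*(-z/209) = -20 - 5*z/209)
k(147, L) + V(5) = (-20 - 5/209*(-13)) + (⅙)*5 = (-20 + 65/209) + ⅚ = -4115/209 + ⅚ = -23645/1254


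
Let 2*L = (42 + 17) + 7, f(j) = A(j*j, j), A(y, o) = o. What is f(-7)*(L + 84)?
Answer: -819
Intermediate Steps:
f(j) = j
L = 33 (L = ((42 + 17) + 7)/2 = (59 + 7)/2 = (½)*66 = 33)
f(-7)*(L + 84) = -7*(33 + 84) = -7*117 = -819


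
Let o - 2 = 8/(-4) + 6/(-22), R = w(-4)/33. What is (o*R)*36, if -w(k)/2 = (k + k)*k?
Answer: 2304/121 ≈ 19.041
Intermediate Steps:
w(k) = -4*k**2 (w(k) = -2*(k + k)*k = -2*2*k*k = -4*k**2)
R = -64/33 (R = -4*(-4)**2/33 = -4*16*(1/33) = -64*1/33 = -64/33 ≈ -1.9394)
o = -3/11 (o = 2 + (8/(-4) + 6/(-22)) = 2 + (8*(-1/4) + 6*(-1/22)) = 2 + (-2 - 3/11) = 2 - 25/11 = -3/11 ≈ -0.27273)
(o*R)*36 = -3/11*(-64/33)*36 = (64/121)*36 = 2304/121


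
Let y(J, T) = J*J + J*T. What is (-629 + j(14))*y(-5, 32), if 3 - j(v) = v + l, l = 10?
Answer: 87750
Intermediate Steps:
y(J, T) = J**2 + J*T
j(v) = -7 - v (j(v) = 3 - (v + 10) = 3 - (10 + v) = 3 + (-10 - v) = -7 - v)
(-629 + j(14))*y(-5, 32) = (-629 + (-7 - 1*14))*(-5*(-5 + 32)) = (-629 + (-7 - 14))*(-5*27) = (-629 - 21)*(-135) = -650*(-135) = 87750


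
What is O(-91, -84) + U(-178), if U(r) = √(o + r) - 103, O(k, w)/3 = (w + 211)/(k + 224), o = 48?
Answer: -13318/133 + I*√130 ≈ -100.14 + 11.402*I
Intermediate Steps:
O(k, w) = 3*(211 + w)/(224 + k) (O(k, w) = 3*((w + 211)/(k + 224)) = 3*((211 + w)/(224 + k)) = 3*(211 + w)/(224 + k))
U(r) = -103 + √(48 + r) (U(r) = √(48 + r) - 103 = -103 + √(48 + r))
O(-91, -84) + U(-178) = 3*(211 - 84)/(224 - 91) + (-103 + √(48 - 178)) = 3*127/133 + (-103 + √(-130)) = 3*(1/133)*127 + (-103 + I*√130) = 381/133 + (-103 + I*√130) = -13318/133 + I*√130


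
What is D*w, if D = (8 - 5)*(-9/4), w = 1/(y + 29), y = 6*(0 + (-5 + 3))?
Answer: -27/68 ≈ -0.39706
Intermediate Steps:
y = -12 (y = 6*(0 - 2) = 6*(-2) = -12)
w = 1/17 (w = 1/(-12 + 29) = 1/17 ≈ 0.058824)
D = -27/4 (D = 3*(-9*¼) = 3*(-9/4) = -27/4 ≈ -6.7500)
D*w = -27/4*1/17 = -27/68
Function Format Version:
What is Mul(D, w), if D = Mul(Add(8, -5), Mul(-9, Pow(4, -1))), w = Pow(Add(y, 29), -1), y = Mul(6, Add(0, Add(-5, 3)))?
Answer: Rational(-27, 68) ≈ -0.39706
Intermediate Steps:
y = -12 (y = Mul(6, Add(0, -2)) = Mul(6, -2) = -12)
w = Rational(1, 17) (w = Pow(Add(-12, 29), -1) = Pow(17, -1) = Rational(1, 17) ≈ 0.058824)
D = Rational(-27, 4) (D = Mul(3, Mul(-9, Rational(1, 4))) = Mul(3, Rational(-9, 4)) = Rational(-27, 4) ≈ -6.7500)
Mul(D, w) = Mul(Rational(-27, 4), Rational(1, 17)) = Rational(-27, 68)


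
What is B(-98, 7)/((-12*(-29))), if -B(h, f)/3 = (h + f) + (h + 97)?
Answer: 23/29 ≈ 0.79310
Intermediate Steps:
B(h, f) = -291 - 6*h - 3*f (B(h, f) = -3*((h + f) + (h + 97)) = -3*((f + h) + (97 + h)) = -3*(97 + f + 2*h) = -291 - 6*h - 3*f)
B(-98, 7)/((-12*(-29))) = (-291 - 6*(-98) - 3*7)/((-12*(-29))) = (-291 + 588 - 21)/348 = 276*(1/348) = 23/29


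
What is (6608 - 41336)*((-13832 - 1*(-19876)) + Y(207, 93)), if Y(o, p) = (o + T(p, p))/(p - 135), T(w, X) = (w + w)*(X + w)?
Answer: -1267832460/7 ≈ -1.8112e+8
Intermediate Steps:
T(w, X) = 2*w*(X + w) (T(w, X) = (2*w)*(X + w) = 2*w*(X + w))
Y(o, p) = (o + 4*p²)/(-135 + p) (Y(o, p) = (o + 2*p*(p + p))/(p - 135) = (o + 2*p*(2*p))/(-135 + p) = (o + 4*p²)/(-135 + p))
(6608 - 41336)*((-13832 - 1*(-19876)) + Y(207, 93)) = (6608 - 41336)*((-13832 - 1*(-19876)) + (207 + 4*93²)/(-135 + 93)) = -34728*((-13832 + 19876) + (207 + 4*8649)/(-42)) = -34728*(6044 - (207 + 34596)/42) = -34728*(6044 - 1/42*34803) = -34728*(6044 - 11601/14) = -34728*73015/14 = -1267832460/7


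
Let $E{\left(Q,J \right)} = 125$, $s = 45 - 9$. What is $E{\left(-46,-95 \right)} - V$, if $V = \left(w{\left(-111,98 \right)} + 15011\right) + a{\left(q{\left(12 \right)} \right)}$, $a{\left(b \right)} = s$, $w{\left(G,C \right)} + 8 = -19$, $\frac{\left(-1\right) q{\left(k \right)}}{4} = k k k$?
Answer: $-14895$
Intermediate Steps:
$s = 36$
$q{\left(k \right)} = - 4 k^{3}$ ($q{\left(k \right)} = - 4 k k k = - 4 k^{2} k = - 4 k^{3}$)
$w{\left(G,C \right)} = -27$ ($w{\left(G,C \right)} = -8 - 19 = -27$)
$a{\left(b \right)} = 36$
$V = 15020$ ($V = \left(-27 + 15011\right) + 36 = 14984 + 36 = 15020$)
$E{\left(-46,-95 \right)} - V = 125 - 15020 = -14895$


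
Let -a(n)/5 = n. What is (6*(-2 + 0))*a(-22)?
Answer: -1320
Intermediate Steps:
a(n) = -5*n
(6*(-2 + 0))*a(-22) = (6*(-2 + 0))*(-5*(-22)) = (6*(-2))*110 = -12*110 = -1320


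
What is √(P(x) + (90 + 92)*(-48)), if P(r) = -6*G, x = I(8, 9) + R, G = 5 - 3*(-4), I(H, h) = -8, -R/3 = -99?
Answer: 3*I*√982 ≈ 94.011*I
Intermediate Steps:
R = 297 (R = -3*(-99) = 297)
G = 17 (G = 5 + 12 = 17)
x = 289 (x = -8 + 297 = 289)
P(r) = -102 (P(r) = -6*17 = -102)
√(P(x) + (90 + 92)*(-48)) = √(-102 + (90 + 92)*(-48)) = √(-102 + 182*(-48)) = √(-102 - 8736) = √(-8838) = 3*I*√982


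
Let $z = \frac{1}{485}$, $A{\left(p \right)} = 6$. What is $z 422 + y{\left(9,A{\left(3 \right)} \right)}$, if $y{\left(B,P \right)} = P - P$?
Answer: $\frac{422}{485} \approx 0.8701$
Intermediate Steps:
$z = \frac{1}{485} \approx 0.0020619$
$y{\left(B,P \right)} = 0$
$z 422 + y{\left(9,A{\left(3 \right)} \right)} = \frac{1}{485} \cdot 422 + 0 = \frac{422}{485} + 0 = \frac{422}{485}$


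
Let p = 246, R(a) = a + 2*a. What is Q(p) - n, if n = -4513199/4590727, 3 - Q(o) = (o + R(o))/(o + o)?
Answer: 9103926/4590727 ≈ 1.9831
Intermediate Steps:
R(a) = 3*a
Q(o) = 1 (Q(o) = 3 - (o + 3*o)/(o + o) = 3 - 4*o/(2*o) = 3 - 4*o*1/(2*o) = 3 - 1*2 = 3 - 2 = 1)
n = -4513199/4590727 (n = -4513199*1/4590727 = -4513199/4590727 ≈ -0.98311)
Q(p) - n = 1 - 1*(-4513199/4590727) = 1 + 4513199/4590727 = 9103926/4590727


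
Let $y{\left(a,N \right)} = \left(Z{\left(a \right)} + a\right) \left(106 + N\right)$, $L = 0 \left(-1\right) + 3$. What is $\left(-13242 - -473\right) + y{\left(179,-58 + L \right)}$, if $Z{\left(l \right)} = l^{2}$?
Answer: $1630451$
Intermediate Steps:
$L = 3$ ($L = 0 + 3 = 3$)
$y{\left(a,N \right)} = \left(106 + N\right) \left(a + a^{2}\right)$ ($y{\left(a,N \right)} = \left(a^{2} + a\right) \left(106 + N\right) = \left(a + a^{2}\right) \left(106 + N\right) = \left(106 + N\right) \left(a + a^{2}\right)$)
$\left(-13242 - -473\right) + y{\left(179,-58 + L \right)} = \left(-13242 - -473\right) + 179 \left(106 + \left(-58 + 3\right) + 106 \cdot 179 + \left(-58 + 3\right) 179\right) = \left(-13242 + 473\right) + 179 \left(106 - 55 + 18974 - 9845\right) = -12769 + 179 \left(106 - 55 + 18974 - 9845\right) = -12769 + 179 \cdot 9180 = -12769 + 1643220 = 1630451$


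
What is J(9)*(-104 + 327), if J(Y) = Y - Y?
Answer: 0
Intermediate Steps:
J(Y) = 0
J(9)*(-104 + 327) = 0*(-104 + 327) = 0*223 = 0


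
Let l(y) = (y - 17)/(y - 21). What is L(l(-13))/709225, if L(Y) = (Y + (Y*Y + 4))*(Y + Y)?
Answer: 9816/696884485 ≈ 1.4086e-5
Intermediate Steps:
l(y) = (-17 + y)/(-21 + y)
L(Y) = 2*Y*(4 + Y + Y²) (L(Y) = (Y + (Y² + 4))*(2*Y) = (Y + (4 + Y²))*(2*Y) = (4 + Y + Y²)*(2*Y) = 2*Y*(4 + Y + Y²))
L(l(-13))/709225 = (2*((-17 - 13)/(-21 - 13))*(4 + (-17 - 13)/(-21 - 13) + ((-17 - 13)/(-21 - 13))²))/709225 = (2*(-30/(-34))*(4 - 30/(-34) + (-30/(-34))²))*(1/709225) = (2*(-1/34*(-30))*(4 - 1/34*(-30) + (-1/34*(-30))²))*(1/709225) = (2*(15/17)*(4 + 15/17 + (15/17)²))*(1/709225) = (2*(15/17)*(4 + 15/17 + 225/289))*(1/709225) = (2*(15/17)*(1636/289))*(1/709225) = (49080/4913)*(1/709225) = 9816/696884485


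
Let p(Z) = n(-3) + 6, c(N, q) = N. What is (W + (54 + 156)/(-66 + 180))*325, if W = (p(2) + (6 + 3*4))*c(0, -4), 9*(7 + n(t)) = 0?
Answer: 11375/19 ≈ 598.68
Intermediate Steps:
n(t) = -7 (n(t) = -7 + (⅑)*0 = -7 + 0 = -7)
p(Z) = -1 (p(Z) = -7 + 6 = -1)
W = 0 (W = (-1 + (6 + 3*4))*0 = (-1 + (6 + 12))*0 = (-1 + 18)*0 = 17*0 = 0)
(W + (54 + 156)/(-66 + 180))*325 = (0 + (54 + 156)/(-66 + 180))*325 = (0 + 210/114)*325 = (0 + 210*(1/114))*325 = (0 + 35/19)*325 = (35/19)*325 = 11375/19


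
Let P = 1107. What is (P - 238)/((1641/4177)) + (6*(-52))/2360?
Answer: 1070730836/484095 ≈ 2211.8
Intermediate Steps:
(P - 238)/((1641/4177)) + (6*(-52))/2360 = (1107 - 238)/((1641/4177)) + (6*(-52))/2360 = 869/((1641*(1/4177))) - 312*1/2360 = 869/(1641/4177) - 39/295 = 869*(4177/1641) - 39/295 = 3629813/1641 - 39/295 = 1070730836/484095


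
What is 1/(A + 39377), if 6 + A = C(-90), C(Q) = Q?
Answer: 1/39281 ≈ 2.5458e-5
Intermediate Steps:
A = -96 (A = -6 - 90 = -96)
1/(A + 39377) = 1/(-96 + 39377) = 1/39281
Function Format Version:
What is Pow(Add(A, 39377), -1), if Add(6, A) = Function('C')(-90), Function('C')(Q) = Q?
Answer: Rational(1, 39281) ≈ 2.5458e-5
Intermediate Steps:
A = -96 (A = Add(-6, -90) = -96)
Pow(Add(A, 39377), -1) = Pow(Add(-96, 39377), -1) = Pow(39281, -1) = Rational(1, 39281)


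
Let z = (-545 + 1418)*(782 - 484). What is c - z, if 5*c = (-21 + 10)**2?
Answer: -1300649/5 ≈ -2.6013e+5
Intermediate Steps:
z = 260154 (z = 873*298 = 260154)
c = 121/5 (c = (-21 + 10)**2/5 = (1/5)*(-11)**2 = (1/5)*121 = 121/5 ≈ 24.200)
c - z = 121/5 - 1*260154 = 121/5 - 260154 = -1300649/5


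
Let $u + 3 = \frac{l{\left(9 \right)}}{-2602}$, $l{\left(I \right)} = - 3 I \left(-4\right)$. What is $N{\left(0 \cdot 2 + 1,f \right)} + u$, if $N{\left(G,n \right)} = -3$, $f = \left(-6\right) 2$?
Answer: $- \frac{7860}{1301} \approx -6.0415$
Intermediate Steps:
$l{\left(I \right)} = 12 I$
$f = -12$
$u = - \frac{3957}{1301}$ ($u = -3 + \frac{12 \cdot 9}{-2602} = -3 + 108 \left(- \frac{1}{2602}\right) = -3 - \frac{54}{1301} = - \frac{3957}{1301} \approx -3.0415$)
$N{\left(0 \cdot 2 + 1,f \right)} + u = -3 - \frac{3957}{1301} = - \frac{7860}{1301}$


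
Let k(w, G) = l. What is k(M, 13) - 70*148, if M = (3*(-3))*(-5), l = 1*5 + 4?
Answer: -10351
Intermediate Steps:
l = 9 (l = 5 + 4 = 9)
M = 45 (M = -9*(-5) = 45)
k(w, G) = 9
k(M, 13) - 70*148 = 9 - 70*148 = 9 - 10360 = -10351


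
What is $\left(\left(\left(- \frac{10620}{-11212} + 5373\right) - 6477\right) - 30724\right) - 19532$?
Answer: $- \frac{143959425}{2803} \approx -51359.0$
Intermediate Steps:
$\left(\left(\left(- \frac{10620}{-11212} + 5373\right) - 6477\right) - 30724\right) - 19532 = \left(\left(\left(\left(-10620\right) \left(- \frac{1}{11212}\right) + 5373\right) - 6477\right) - 30724\right) - 19532 = \left(\left(\left(\frac{2655}{2803} + 5373\right) - 6477\right) - 30724\right) - 19532 = \left(\left(\frac{15063174}{2803} - 6477\right) - 30724\right) - 19532 = \left(- \frac{3091857}{2803} - 30724\right) - 19532 = - \frac{89211229}{2803} - 19532 = - \frac{143959425}{2803}$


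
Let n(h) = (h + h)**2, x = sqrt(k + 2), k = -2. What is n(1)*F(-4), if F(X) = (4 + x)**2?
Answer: 64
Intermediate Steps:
x = 0 (x = sqrt(-2 + 2) = sqrt(0) = 0)
n(h) = 4*h**2 (n(h) = (2*h)**2 = 4*h**2)
F(X) = 16 (F(X) = (4 + 0)**2 = 4**2 = 16)
n(1)*F(-4) = (4*1**2)*16 = (4*1)*16 = 4*16 = 64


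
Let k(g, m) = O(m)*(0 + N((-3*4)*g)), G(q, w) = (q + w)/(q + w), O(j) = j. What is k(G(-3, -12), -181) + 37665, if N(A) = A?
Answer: 39837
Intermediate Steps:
G(q, w) = 1
k(g, m) = -12*g*m (k(g, m) = m*(0 + (-3*4)*g) = m*(0 - 12*g) = m*(-12*g) = -12*g*m)
k(G(-3, -12), -181) + 37665 = -12*1*(-181) + 37665 = 2172 + 37665 = 39837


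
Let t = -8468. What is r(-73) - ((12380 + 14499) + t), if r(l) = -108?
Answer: -18519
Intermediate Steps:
r(-73) - ((12380 + 14499) + t) = -108 - ((12380 + 14499) - 8468) = -108 - (26879 - 8468) = -108 - 1*18411 = -108 - 18411 = -18519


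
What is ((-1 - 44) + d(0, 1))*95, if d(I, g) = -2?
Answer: -4465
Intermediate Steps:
((-1 - 44) + d(0, 1))*95 = ((-1 - 44) - 2)*95 = (-45 - 2)*95 = -47*95 = -4465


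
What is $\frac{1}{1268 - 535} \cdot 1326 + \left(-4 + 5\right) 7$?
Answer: $\frac{6457}{733} \approx 8.809$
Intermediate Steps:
$\frac{1}{1268 - 535} \cdot 1326 + \left(-4 + 5\right) 7 = \frac{1}{733} \cdot 1326 + 1 \cdot 7 = \frac{1}{733} \cdot 1326 + 7 = \frac{1326}{733} + 7 = \frac{6457}{733}$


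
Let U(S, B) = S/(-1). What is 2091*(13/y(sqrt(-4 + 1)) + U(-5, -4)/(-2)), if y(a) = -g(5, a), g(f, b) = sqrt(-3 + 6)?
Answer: -10455/2 - 9061*sqrt(3) ≈ -20922.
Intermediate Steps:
g(f, b) = sqrt(3)
U(S, B) = -S (U(S, B) = S*(-1) = -S)
y(a) = -sqrt(3)
2091*(13/y(sqrt(-4 + 1)) + U(-5, -4)/(-2)) = 2091*(13/((-sqrt(3))) - 1*(-5)/(-2)) = 2091*(13*(-sqrt(3)/3) + 5*(-1/2)) = 2091*(-13*sqrt(3)/3 - 5/2) = 2091*(-5/2 - 13*sqrt(3)/3) = -10455/2 - 9061*sqrt(3)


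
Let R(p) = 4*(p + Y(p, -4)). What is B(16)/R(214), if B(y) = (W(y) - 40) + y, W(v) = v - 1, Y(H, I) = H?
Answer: -9/1712 ≈ -0.0052570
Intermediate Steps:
W(v) = -1 + v
R(p) = 8*p (R(p) = 4*(p + p) = 4*(2*p) = 8*p)
B(y) = -41 + 2*y (B(y) = ((-1 + y) - 40) + y = (-41 + y) + y = -41 + 2*y)
B(16)/R(214) = (-41 + 2*16)/((8*214)) = (-41 + 32)/1712 = -9*1/1712 = -9/1712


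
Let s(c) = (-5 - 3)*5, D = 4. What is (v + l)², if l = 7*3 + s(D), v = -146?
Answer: 27225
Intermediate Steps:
s(c) = -40 (s(c) = -8*5 = -40)
l = -19 (l = 7*3 - 40 = 21 - 40 = -19)
(v + l)² = (-146 - 19)² = (-165)² = 27225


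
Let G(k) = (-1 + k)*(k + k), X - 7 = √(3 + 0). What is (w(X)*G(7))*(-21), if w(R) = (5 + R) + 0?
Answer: -21168 - 1764*√3 ≈ -24223.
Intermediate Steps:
X = 7 + √3 (X = 7 + √(3 + 0) = 7 + √3 ≈ 8.7321)
G(k) = 2*k*(-1 + k) (G(k) = (-1 + k)*(2*k) = 2*k*(-1 + k))
w(R) = 5 + R
(w(X)*G(7))*(-21) = ((5 + (7 + √3))*(2*7*(-1 + 7)))*(-21) = ((12 + √3)*(2*7*6))*(-21) = ((12 + √3)*84)*(-21) = (1008 + 84*√3)*(-21) = -21168 - 1764*√3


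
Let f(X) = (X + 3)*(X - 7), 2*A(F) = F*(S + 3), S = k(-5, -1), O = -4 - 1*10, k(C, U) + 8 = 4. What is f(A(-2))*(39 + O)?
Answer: -600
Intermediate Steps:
k(C, U) = -4 (k(C, U) = -8 + 4 = -4)
O = -14 (O = -4 - 10 = -14)
S = -4
A(F) = -F/2 (A(F) = (F*(-4 + 3))/2 = (F*(-1))/2 = (-F)/2 = -F/2)
f(X) = (-7 + X)*(3 + X) (f(X) = (3 + X)*(-7 + X) = (-7 + X)*(3 + X))
f(A(-2))*(39 + O) = (-21 + (-1/2*(-2))**2 - (-2)*(-2))*(39 - 14) = (-21 + 1**2 - 4*1)*25 = (-21 + 1 - 4)*25 = -24*25 = -600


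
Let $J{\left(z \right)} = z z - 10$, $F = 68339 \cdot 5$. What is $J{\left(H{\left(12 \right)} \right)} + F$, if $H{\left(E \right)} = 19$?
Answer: $342046$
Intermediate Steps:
$F = 341695$
$J{\left(z \right)} = -10 + z^{2}$ ($J{\left(z \right)} = z^{2} - 10 = -10 + z^{2}$)
$J{\left(H{\left(12 \right)} \right)} + F = \left(-10 + 19^{2}\right) + 341695 = \left(-10 + 361\right) + 341695 = 351 + 341695 = 342046$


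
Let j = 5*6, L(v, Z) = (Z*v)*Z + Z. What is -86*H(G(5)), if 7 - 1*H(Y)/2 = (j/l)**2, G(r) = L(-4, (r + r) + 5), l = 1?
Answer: 153596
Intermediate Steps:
L(v, Z) = Z + v*Z**2 (L(v, Z) = v*Z**2 + Z = Z + v*Z**2)
j = 30
G(r) = (-19 - 8*r)*(5 + 2*r) (G(r) = ((r + r) + 5)*(1 + ((r + r) + 5)*(-4)) = (2*r + 5)*(1 + (2*r + 5)*(-4)) = (5 + 2*r)*(1 + (5 + 2*r)*(-4)) = (5 + 2*r)*(1 + (-20 - 8*r)) = (5 + 2*r)*(-19 - 8*r) = (-19 - 8*r)*(5 + 2*r))
H(Y) = -1786 (H(Y) = 14 - 2*(30/1)**2 = 14 - 2*(30*1)**2 = 14 - 2*30**2 = 14 - 2*900 = 14 - 1800 = -1786)
-86*H(G(5)) = -86*(-1786) = 153596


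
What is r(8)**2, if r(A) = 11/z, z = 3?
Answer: 121/9 ≈ 13.444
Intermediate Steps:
r(A) = 11/3
r(8)**2 = (11/3)**2 = 121/9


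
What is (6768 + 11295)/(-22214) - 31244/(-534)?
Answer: 342204287/5931138 ≈ 57.696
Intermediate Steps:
(6768 + 11295)/(-22214) - 31244/(-534) = 18063*(-1/22214) - 31244*(-1/534) = -18063/22214 + 15622/267 = 342204287/5931138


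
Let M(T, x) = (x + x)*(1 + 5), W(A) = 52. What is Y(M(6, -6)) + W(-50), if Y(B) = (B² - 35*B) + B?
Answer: 7684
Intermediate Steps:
M(T, x) = 12*x (M(T, x) = (2*x)*6 = 12*x)
Y(B) = B² - 34*B
Y(M(6, -6)) + W(-50) = (12*(-6))*(-34 + 12*(-6)) + 52 = -72*(-34 - 72) + 52 = -72*(-106) + 52 = 7632 + 52 = 7684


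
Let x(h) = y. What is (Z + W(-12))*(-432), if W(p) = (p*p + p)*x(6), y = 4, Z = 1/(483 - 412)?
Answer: -16195248/71 ≈ -2.2810e+5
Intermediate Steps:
Z = 1/71 ≈ 0.014085
x(h) = 4
W(p) = 4*p + 4*p² (W(p) = (p*p + p)*4 = (p² + p)*4 = (p + p²)*4 = 4*p + 4*p²)
(Z + W(-12))*(-432) = (1/71 + 4*(-12)*(1 - 12))*(-432) = (1/71 + 4*(-12)*(-11))*(-432) = (1/71 + 528)*(-432) = (37489/71)*(-432) = -16195248/71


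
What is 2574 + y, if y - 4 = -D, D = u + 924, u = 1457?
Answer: 197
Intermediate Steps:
D = 2381 (D = 1457 + 924 = 2381)
y = -2377 (y = 4 - 1*2381 = 4 - 2381 = -2377)
2574 + y = 2574 - 2377 = 197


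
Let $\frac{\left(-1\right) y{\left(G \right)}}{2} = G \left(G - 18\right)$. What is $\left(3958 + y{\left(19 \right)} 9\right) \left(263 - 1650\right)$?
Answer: $-5015392$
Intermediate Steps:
$y{\left(G \right)} = - 2 G \left(-18 + G\right)$ ($y{\left(G \right)} = - 2 G \left(G - 18\right) = - 2 G \left(-18 + G\right)$)
$\left(3958 + y{\left(19 \right)} 9\right) \left(263 - 1650\right) = \left(3958 + 2 \cdot 19 \left(18 - 19\right) 9\right) \left(263 - 1650\right) = \left(3958 + 2 \cdot 19 \left(18 - 19\right) 9\right) \left(-1387\right) = \left(3958 + 2 \cdot 19 \left(-1\right) 9\right) \left(-1387\right) = \left(3958 - 342\right) \left(-1387\right) = 3616 \left(-1387\right) = -5015392$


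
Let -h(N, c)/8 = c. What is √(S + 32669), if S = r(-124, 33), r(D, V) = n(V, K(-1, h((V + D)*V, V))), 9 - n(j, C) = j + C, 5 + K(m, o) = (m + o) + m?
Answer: 2*√8229 ≈ 181.43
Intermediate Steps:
h(N, c) = -8*c
K(m, o) = -5 + o + 2*m (K(m, o) = -5 + ((m + o) + m) = -5 + (o + 2*m) = -5 + o + 2*m)
n(j, C) = 9 - C - j (n(j, C) = 9 - (j + C) = 9 - (C + j) = 9 + (-C - j) = 9 - C - j)
r(D, V) = 16 + 7*V (r(D, V) = 9 - (-5 - 8*V + 2*(-1)) - V = 9 - (-5 - 8*V - 2) - V = 9 - (-7 - 8*V) - V = 9 + (7 + 8*V) - V = 16 + 7*V)
S = 247 (S = 16 + 7*33 = 16 + 231 = 247)
√(S + 32669) = √(247 + 32669) = √32916 = 2*√8229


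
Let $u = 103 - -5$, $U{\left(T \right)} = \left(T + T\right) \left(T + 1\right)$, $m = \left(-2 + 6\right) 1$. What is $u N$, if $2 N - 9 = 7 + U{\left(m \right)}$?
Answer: $3024$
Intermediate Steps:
$m = 4$ ($m = 4 \cdot 1 = 4$)
$U{\left(T \right)} = 2 T \left(1 + T\right)$
$N = 28$ ($N = \frac{9}{2} + \frac{7 + 2 \cdot 4 \left(1 + 4\right)}{2} = \frac{9}{2} + \frac{7 + 2 \cdot 4 \cdot 5}{2} = \frac{9}{2} + \frac{7 + 40}{2} = \frac{9}{2} + \frac{1}{2} \cdot 47 = \frac{9}{2} + \frac{47}{2} = 28$)
$u = 108$ ($u = 103 + 5 = 108$)
$u N = 108 \cdot 28 = 3024$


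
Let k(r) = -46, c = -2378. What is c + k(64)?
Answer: -2424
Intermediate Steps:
c + k(64) = -2378 - 46 = -2424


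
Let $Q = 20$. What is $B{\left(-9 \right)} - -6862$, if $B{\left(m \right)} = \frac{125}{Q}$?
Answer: $\frac{27473}{4} \approx 6868.3$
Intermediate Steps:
$B{\left(m \right)} = \frac{25}{4}$ ($B{\left(m \right)} = \frac{125}{20} = 125 \cdot \frac{1}{20} = \frac{25}{4}$)
$B{\left(-9 \right)} - -6862 = \frac{25}{4} - -6862 = \frac{25}{4} + 6862 = \frac{27473}{4}$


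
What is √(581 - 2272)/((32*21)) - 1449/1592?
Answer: -1449/1592 + I*√1691/672 ≈ -0.91018 + 0.061193*I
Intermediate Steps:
√(581 - 2272)/((32*21)) - 1449/1592 = √(-1691)/672 - 1449*1/1592 = (I*√1691)*(1/672) - 1449/1592 = I*√1691/672 - 1449/1592 = -1449/1592 + I*√1691/672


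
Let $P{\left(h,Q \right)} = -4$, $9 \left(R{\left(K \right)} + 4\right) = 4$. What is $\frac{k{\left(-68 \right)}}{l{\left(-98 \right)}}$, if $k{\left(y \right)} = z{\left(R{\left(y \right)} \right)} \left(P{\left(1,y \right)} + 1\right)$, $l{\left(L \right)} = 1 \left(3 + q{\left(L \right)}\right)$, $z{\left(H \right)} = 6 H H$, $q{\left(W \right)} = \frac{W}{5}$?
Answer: $\frac{10240}{747} \approx 13.708$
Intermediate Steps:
$R{\left(K \right)} = - \frac{32}{9}$ ($R{\left(K \right)} = -4 + \frac{1}{9} \cdot 4 = -4 + \frac{4}{9} = - \frac{32}{9}$)
$q{\left(W \right)} = \frac{W}{5}$ ($q{\left(W \right)} = W \frac{1}{5} = \frac{W}{5}$)
$z{\left(H \right)} = 6 H^{2}$
$l{\left(L \right)} = 3 + \frac{L}{5}$ ($l{\left(L \right)} = 1 \left(3 + \frac{L}{5}\right) = 3 + \frac{L}{5}$)
$k{\left(y \right)} = - \frac{2048}{9}$ ($k{\left(y \right)} = 6 \left(- \frac{32}{9}\right)^{2} \left(-4 + 1\right) = 6 \cdot \frac{1024}{81} \left(-3\right) = \frac{2048}{27} \left(-3\right) = - \frac{2048}{9}$)
$\frac{k{\left(-68 \right)}}{l{\left(-98 \right)}} = - \frac{2048}{9 \left(3 + \frac{1}{5} \left(-98\right)\right)} = - \frac{2048}{9 \left(3 - \frac{98}{5}\right)} = - \frac{2048}{9 \left(- \frac{83}{5}\right)} = \left(- \frac{2048}{9}\right) \left(- \frac{5}{83}\right) = \frac{10240}{747}$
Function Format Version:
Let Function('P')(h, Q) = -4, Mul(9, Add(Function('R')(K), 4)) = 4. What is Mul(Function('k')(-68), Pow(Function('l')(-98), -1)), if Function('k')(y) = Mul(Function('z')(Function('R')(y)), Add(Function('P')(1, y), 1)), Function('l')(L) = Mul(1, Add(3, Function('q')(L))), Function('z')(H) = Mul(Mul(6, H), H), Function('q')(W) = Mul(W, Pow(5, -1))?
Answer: Rational(10240, 747) ≈ 13.708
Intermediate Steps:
Function('R')(K) = Rational(-32, 9) (Function('R')(K) = Add(-4, Mul(Rational(1, 9), 4)) = Add(-4, Rational(4, 9)) = Rational(-32, 9))
Function('q')(W) = Mul(Rational(1, 5), W) (Function('q')(W) = Mul(W, Rational(1, 5)) = Mul(Rational(1, 5), W))
Function('z')(H) = Mul(6, Pow(H, 2))
Function('l')(L) = Add(3, Mul(Rational(1, 5), L)) (Function('l')(L) = Mul(1, Add(3, Mul(Rational(1, 5), L))) = Add(3, Mul(Rational(1, 5), L)))
Function('k')(y) = Rational(-2048, 9) (Function('k')(y) = Mul(Mul(6, Pow(Rational(-32, 9), 2)), Add(-4, 1)) = Mul(Mul(6, Rational(1024, 81)), -3) = Mul(Rational(2048, 27), -3) = Rational(-2048, 9))
Mul(Function('k')(-68), Pow(Function('l')(-98), -1)) = Mul(Rational(-2048, 9), Pow(Add(3, Mul(Rational(1, 5), -98)), -1)) = Mul(Rational(-2048, 9), Pow(Add(3, Rational(-98, 5)), -1)) = Mul(Rational(-2048, 9), Pow(Rational(-83, 5), -1)) = Mul(Rational(-2048, 9), Rational(-5, 83)) = Rational(10240, 747)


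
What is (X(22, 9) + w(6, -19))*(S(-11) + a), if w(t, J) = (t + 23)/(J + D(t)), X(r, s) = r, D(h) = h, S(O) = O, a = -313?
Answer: -83268/13 ≈ -6405.2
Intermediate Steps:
w(t, J) = (23 + t)/(J + t) (w(t, J) = (t + 23)/(J + t) = (23 + t)/(J + t))
(X(22, 9) + w(6, -19))*(S(-11) + a) = (22 + (23 + 6)/(-19 + 6))*(-11 - 313) = (22 + 29/(-13))*(-324) = (22 - 1/13*29)*(-324) = (22 - 29/13)*(-324) = (257/13)*(-324) = -83268/13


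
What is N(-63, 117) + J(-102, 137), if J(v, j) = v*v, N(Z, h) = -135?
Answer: 10269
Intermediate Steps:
J(v, j) = v**2
N(-63, 117) + J(-102, 137) = -135 + (-102)**2 = -135 + 10404 = 10269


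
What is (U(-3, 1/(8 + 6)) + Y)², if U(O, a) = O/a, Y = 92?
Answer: 2500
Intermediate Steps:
(U(-3, 1/(8 + 6)) + Y)² = (-3/(1/(8 + 6)) + 92)² = (-3/(1/14) + 92)² = (-3/1/14 + 92)² = (-3*14 + 92)² = (-42 + 92)² = 50² = 2500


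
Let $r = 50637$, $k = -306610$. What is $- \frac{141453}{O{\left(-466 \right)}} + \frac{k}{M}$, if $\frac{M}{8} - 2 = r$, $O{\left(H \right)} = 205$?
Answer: $- \frac{28683581393}{41523980} \approx -690.77$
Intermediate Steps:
$M = 405112$ ($M = 16 + 8 \cdot 50637 = 16 + 405096 = 405112$)
$- \frac{141453}{O{\left(-466 \right)}} + \frac{k}{M} = - \frac{141453}{205} - \frac{306610}{405112} = \left(-141453\right) \frac{1}{205} - \frac{153305}{202556} = - \frac{141453}{205} - \frac{153305}{202556} = - \frac{28683581393}{41523980}$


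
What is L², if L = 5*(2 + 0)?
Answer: 100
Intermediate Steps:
L = 10 (L = 5*2 = 10)
L² = 10² = 100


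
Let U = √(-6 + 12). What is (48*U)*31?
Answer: 1488*√6 ≈ 3644.8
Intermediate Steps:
U = √6 ≈ 2.4495
(48*U)*31 = (48*√6)*31 = 1488*√6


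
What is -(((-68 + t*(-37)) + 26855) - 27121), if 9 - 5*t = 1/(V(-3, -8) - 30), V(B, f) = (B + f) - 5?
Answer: 18435/46 ≈ 400.76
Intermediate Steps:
V(B, f) = -5 + B + f
t = 83/46 (t = 9/5 - 1/(5*((-5 - 3 - 8) - 30)) = 9/5 - 1/(5*(-16 - 30)) = 9/5 - ⅕/(-46) = 9/5 - ⅕*(-1/46) = 9/5 + 1/230 = 83/46 ≈ 1.8043)
-(((-68 + t*(-37)) + 26855) - 27121) = -(((-68 + (83/46)*(-37)) + 26855) - 27121) = -(((-68 - 3071/46) + 26855) - 27121) = -((-6199/46 + 26855) - 27121) = -(1229131/46 - 27121) = -1*(-18435/46) = 18435/46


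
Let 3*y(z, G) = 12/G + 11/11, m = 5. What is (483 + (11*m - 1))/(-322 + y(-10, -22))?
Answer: -17721/10621 ≈ -1.6685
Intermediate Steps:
y(z, G) = 1/3 + 4/G (y(z, G) = (12/G + 11/11)/3 = (12/G + 11*(1/11))/3 = (12/G + 1)/3 = (1 + 12/G)/3 = 1/3 + 4/G)
(483 + (11*m - 1))/(-322 + y(-10, -22)) = (483 + (11*5 - 1))/(-322 + (1/3)*(12 - 22)/(-22)) = (483 + (55 - 1))/(-322 + (1/3)*(-1/22)*(-10)) = (483 + 54)/(-322 + 5/33) = 537/(-10621/33) = 537*(-33/10621) = -17721/10621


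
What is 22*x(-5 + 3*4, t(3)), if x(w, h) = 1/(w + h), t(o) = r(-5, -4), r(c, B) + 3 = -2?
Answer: 11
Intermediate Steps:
r(c, B) = -5 (r(c, B) = -3 - 2 = -5)
t(o) = -5
x(w, h) = 1/(h + w)
22*x(-5 + 3*4, t(3)) = 22/(-5 + (-5 + 3*4)) = 22/(-5 + (-5 + 12)) = 22/(-5 + 7) = 22/2 = 22*(½) = 11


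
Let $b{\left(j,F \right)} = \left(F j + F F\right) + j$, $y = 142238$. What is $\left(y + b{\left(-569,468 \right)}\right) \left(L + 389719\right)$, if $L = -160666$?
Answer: $21622832253$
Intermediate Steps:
$b{\left(j,F \right)} = j + F^{2} + F j$ ($b{\left(j,F \right)} = \left(F j + F^{2}\right) + j = \left(F^{2} + F j\right) + j = j + F^{2} + F j$)
$\left(y + b{\left(-569,468 \right)}\right) \left(L + 389719\right) = \left(142238 + \left(-569 + 468^{2} + 468 \left(-569\right)\right)\right) \left(-160666 + 389719\right) = \left(142238 - 47837\right) 229053 = 94401 \cdot 229053 = 21622832253$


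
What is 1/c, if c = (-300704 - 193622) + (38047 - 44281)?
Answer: -1/500560 ≈ -1.9978e-6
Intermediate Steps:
c = -500560 (c = -494326 - 6234 = -500560)
1/c = 1/(-500560) = -1/500560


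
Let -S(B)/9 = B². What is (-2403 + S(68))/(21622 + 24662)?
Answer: -14673/15428 ≈ -0.95106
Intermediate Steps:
S(B) = -9*B²
(-2403 + S(68))/(21622 + 24662) = (-2403 - 9*68²)/(21622 + 24662) = (-2403 - 9*4624)/46284 = (-2403 - 41616)*(1/46284) = -44019*1/46284 = -14673/15428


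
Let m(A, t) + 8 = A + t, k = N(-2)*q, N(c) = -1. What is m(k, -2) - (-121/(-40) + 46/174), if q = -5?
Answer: -28847/3480 ≈ -8.2894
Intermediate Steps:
k = 5 (k = -1*(-5) = 5)
m(A, t) = -8 + A + t (m(A, t) = -8 + (A + t) = -8 + A + t)
m(k, -2) - (-121/(-40) + 46/174) = (-8 + 5 - 2) - (-121/(-40) + 46/174) = -5 - (-121*(-1/40) + 46*(1/174)) = -5 - (121/40 + 23/87) = -5 - 1*11447/3480 = -5 - 11447/3480 = -28847/3480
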